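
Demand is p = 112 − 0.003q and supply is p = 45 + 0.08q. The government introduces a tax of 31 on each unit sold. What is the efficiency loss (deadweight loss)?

5789.16

Competitive equilibrium: 112 − 0.003q = 45 + 0.08q → q* = 807.2289, p* = 109.5783.
With the tax, the buyer price exceeds the seller price by 31: (112 − 0.003q) − (45 + 0.08q) = 31 → q' = 433.7349.
Δq = 807.2289 − 433.7349 = 373.494; the wedge equals the tax, 31.
DWL = ½ × 373.494 × 31 = 5789.16.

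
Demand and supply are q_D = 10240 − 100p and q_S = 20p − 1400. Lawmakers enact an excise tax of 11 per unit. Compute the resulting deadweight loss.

1008.33

In inverse form: demand p = 102.4 − 0.01q, supply p = 70 + 0.05q.
Competitive equilibrium: 102.4 − 0.01q = 70 + 0.05q → q* = 540, p* = 97.
With the tax, the buyer price exceeds the seller price by 11: (102.4 − 0.01q) − (70 + 0.05q) = 11 → q' = 356.6667.
Δq = 540 − 356.6667 = 183.3333; the wedge equals the tax, 11.
Welfare loss = ½ × 183.3333 × 11 = 1008.33.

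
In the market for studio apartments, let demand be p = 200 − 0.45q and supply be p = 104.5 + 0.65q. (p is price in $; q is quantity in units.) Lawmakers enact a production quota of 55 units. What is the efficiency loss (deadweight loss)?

$556.82

Competitive equilibrium: 200 − 0.45q = 104.5 + 0.65q → q* = 86.8182, p* = 160.9318.
At q = 55: demand price = 200 − 0.45·55 = 175.25; supply price = 104.5 + 0.65·55 = 140.25.
Δq = 86.8182 − 55 = 31.8182; wedge = 175.25 − 140.25 = 35.
Deadweight loss = ½ × 31.8182 × 35 = $556.82.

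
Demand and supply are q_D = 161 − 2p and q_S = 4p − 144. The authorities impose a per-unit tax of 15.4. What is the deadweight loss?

In inverse form: demand p = 80.5 − 0.5q, supply p = 36 + 0.25q.
Competitive equilibrium: 80.5 − 0.5q = 36 + 0.25q → q* = 59.3333, p* = 50.8333.
With the tax, the buyer price exceeds the seller price by 15.4: (80.5 − 0.5q) − (36 + 0.25q) = 15.4 → q' = 38.8.
Δq = 59.3333 − 38.8 = 20.5333; the wedge equals the tax, 15.4.
DWL = ½ × 20.5333 × 15.4 = 158.11.

158.11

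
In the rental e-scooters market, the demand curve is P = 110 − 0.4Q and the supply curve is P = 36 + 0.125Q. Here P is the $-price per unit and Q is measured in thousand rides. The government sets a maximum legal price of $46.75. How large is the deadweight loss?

Competitive equilibrium: 110 − 0.4Q = 36 + 0.125Q → Q* = 140.9524, P* = 53.619.
At the ceiling P = 46.75, quantity supplied = (46.75 − 36)/0.125 = 86.
Willingness to pay at Q' = 86: 110 − 0.4·86 = 75.6.
ΔQ = 140.9524 − 86 = 54.9524; wedge = 75.6 − 46.75 = 28.85.
The triangle = ½ × 54.9524 × 28.85 = $792.69 thousand.

$792.69 thousand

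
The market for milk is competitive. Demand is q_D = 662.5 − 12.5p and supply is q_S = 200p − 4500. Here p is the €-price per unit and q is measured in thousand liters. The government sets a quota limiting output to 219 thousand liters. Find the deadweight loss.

In inverse form: demand p = 53 − 0.08q, supply p = 22.5 + 0.005q.
Competitive equilibrium: 53 − 0.08q = 22.5 + 0.005q → q* = 358.8235, p* = 24.2941.
At q = 219: demand price = 53 − 0.08·219 = 35.48; supply price = 22.5 + 0.005·219 = 23.595.
Δq = 358.8235 − 219 = 139.8235; wedge = 35.48 − 23.595 = 11.885.
Welfare loss = ½ × 139.8235 × 11.885 = €830.90 thousand.

€830.90 thousand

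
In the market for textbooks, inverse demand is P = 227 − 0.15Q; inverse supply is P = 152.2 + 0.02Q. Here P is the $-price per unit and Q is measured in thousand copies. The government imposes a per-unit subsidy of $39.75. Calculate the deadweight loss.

Competitive equilibrium: 227 − 0.15Q = 152.2 + 0.02Q → Q* = 440, P* = 161.
The subsidy lowers effective supply by 39.75: P = 112.45 + 0.02Q.
New quantity: 227 − 0.15Q = 112.45 + 0.02Q → Q' = 673.8235.
Overproduction ΔQ = 673.8235 − 440 = 233.8235; wedge = subsidy = 39.75.
The triangle = ½ × 233.8235 × 39.75 = $4647.24 thousand.

$4647.24 thousand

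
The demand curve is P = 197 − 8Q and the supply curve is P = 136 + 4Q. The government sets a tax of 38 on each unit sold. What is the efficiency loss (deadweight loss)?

Competitive equilibrium: 197 − 8Q = 136 + 4Q → Q* = 5.0833, P* = 156.3333.
With the tax, the buyer price exceeds the seller price by 38: (197 − 8Q) − (136 + 4Q) = 38 → Q' = 1.9167.
ΔQ = 5.0833 − 1.9167 = 3.1666; the wedge equals the tax, 38.
The triangle = ½ × 3.1666 × 38 = 60.17.

60.17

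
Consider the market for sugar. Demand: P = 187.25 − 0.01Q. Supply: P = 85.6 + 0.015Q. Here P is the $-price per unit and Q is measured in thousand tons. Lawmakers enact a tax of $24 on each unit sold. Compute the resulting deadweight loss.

Competitive equilibrium: 187.25 − 0.01Q = 85.6 + 0.015Q → Q* = 4066, P* = 146.59.
With the tax, the buyer price exceeds the seller price by 24: (187.25 − 0.01Q) − (85.6 + 0.015Q) = 24 → Q' = 3106.
ΔQ = 4066 − 3106 = 960; the wedge equals the tax, 24.
The triangle = ½ × 960 × 24 = $11520 thousand.

$11520 thousand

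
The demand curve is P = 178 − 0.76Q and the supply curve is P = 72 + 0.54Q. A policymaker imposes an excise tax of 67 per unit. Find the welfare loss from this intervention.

1726.54

Competitive equilibrium: 178 − 0.76Q = 72 + 0.54Q → Q* = 81.5385, P* = 116.0308.
With the tax, the buyer price exceeds the seller price by 67: (178 − 0.76Q) − (72 + 0.54Q) = 67 → Q' = 30.
ΔQ = 81.5385 − 30 = 51.5385; the wedge equals the tax, 67.
Deadweight loss = ½ × 51.5385 × 67 = 1726.54.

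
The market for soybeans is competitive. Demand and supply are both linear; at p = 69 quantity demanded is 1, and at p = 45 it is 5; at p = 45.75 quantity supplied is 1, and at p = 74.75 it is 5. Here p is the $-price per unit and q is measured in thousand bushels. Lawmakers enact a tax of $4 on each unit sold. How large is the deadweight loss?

$0.60 thousand

Demand slope = (45 − 69)/(5 − 1) = −6, so p = 75 − 6q.
Supply slope = (74.75 − 45.75)/(5 − 1) = 7.25, so p = 38.5 + 7.25q.
Competitive equilibrium: 75 − 6q = 38.5 + 7.25q → q* = 2.7547, p* = 58.4717.
With the tax, the buyer price exceeds the seller price by 4: (75 − 6q) − (38.5 + 7.25q) = 4 → q' = 2.4528.
Δq = 2.7547 − 2.4528 = 0.3019; the wedge equals the tax, 4.
The triangle = ½ × 0.3019 × 4 = $0.60 thousand.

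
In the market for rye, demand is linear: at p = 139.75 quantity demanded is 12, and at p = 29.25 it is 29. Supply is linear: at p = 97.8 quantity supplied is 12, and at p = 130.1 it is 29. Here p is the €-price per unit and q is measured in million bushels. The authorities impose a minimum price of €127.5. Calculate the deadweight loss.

Demand slope = (29.25 − 139.75)/(29 − 12) = −6.5, so p = 217.75 − 6.5q.
Supply slope = (130.1 − 97.8)/(29 − 12) = 1.9, so p = 75 + 1.9q.
Competitive equilibrium: 217.75 − 6.5q = 75 + 1.9q → q* = 16.994, p* = 107.2887.
At the floor p = 127.5, quantity demanded = (217.75 − 127.5)/6.5 = 13.8846.
Sellers' marginal cost at q' = 13.8846: 75 + 1.9·13.8846 = 101.3807.
Δq = 16.994 − 13.8846 = 3.1094; wedge = 127.5 − 101.3807 = 26.1193.
Welfare loss = ½ × 3.1094 × 26.1193 = €40.61 million.

€40.61 million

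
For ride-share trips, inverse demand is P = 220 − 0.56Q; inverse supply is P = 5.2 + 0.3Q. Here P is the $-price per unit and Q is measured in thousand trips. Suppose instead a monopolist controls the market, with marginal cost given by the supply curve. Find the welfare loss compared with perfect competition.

$4171.95 thousand

Competitive equilibrium: 220 − 0.56Q = 5.2 + 0.3Q → Q* = 249.7674, P* = 80.1302.
Marginal revenue: MR = 220 − 1.12Q. Set MR = MC: 220 − 1.12Q = 5.2 + 0.3Q → Q_m = 151.2676.
Price P_m = 220 − 0.56·151.2676 = 135.2901; MC(Q_m) = 5.2 + 0.3·151.2676 = 50.5803.
Competitive Q* = 249.7674, so ΔQ = 98.4998; wedge = 135.2901 − 50.5803 = 84.7098.
Deadweight loss = ½ × 98.4998 × 84.7098 = $4171.95 thousand.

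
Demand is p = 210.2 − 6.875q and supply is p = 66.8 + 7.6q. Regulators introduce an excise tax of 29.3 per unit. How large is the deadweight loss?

Competitive equilibrium: 210.2 − 6.875q = 66.8 + 7.6q → q* = 9.9067, p* = 142.0912.
With the tax, the buyer price exceeds the seller price by 29.3: (210.2 − 6.875q) − (66.8 + 7.6q) = 29.3 → q' = 7.8826.
Δq = 9.9067 − 7.8826 = 2.0241; the wedge equals the tax, 29.3.
DWL = ½ × 2.0241 × 29.3 = 29.65.

29.65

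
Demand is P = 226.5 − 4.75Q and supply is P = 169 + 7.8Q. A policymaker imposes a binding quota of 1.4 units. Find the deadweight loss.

63.52

Competitive equilibrium: 226.5 − 4.75Q = 169 + 7.8Q → Q* = 4.5817, P* = 204.7371.
At Q = 1.4: demand price = 226.5 − 4.75·1.4 = 219.85; supply price = 169 + 7.8·1.4 = 179.92.
ΔQ = 4.5817 − 1.4 = 3.1817; wedge = 219.85 − 179.92 = 39.93.
Deadweight loss = ½ × 3.1817 × 39.93 = 63.52.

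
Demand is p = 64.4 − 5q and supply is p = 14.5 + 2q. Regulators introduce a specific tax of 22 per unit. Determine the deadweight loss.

34.57

Competitive equilibrium: 64.4 − 5q = 14.5 + 2q → q* = 7.1286, p* = 28.7571.
With the tax, the buyer price exceeds the seller price by 22: (64.4 − 5q) − (14.5 + 2q) = 22 → q' = 3.9857.
Δq = 7.1286 − 3.9857 = 3.1429; the wedge equals the tax, 22.
The triangle = ½ × 3.1429 × 22 = 34.57.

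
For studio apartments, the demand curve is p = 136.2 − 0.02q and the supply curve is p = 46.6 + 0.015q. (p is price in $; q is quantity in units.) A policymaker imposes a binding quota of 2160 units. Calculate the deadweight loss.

Competitive equilibrium: 136.2 − 0.02q = 46.6 + 0.015q → q* = 2560, p* = 85.
At q = 2160: demand price = 136.2 − 0.02·2160 = 93; supply price = 46.6 + 0.015·2160 = 79.
Δq = 2560 − 2160 = 400; wedge = 93 − 79 = 14.
Welfare loss = ½ × 400 × 14 = $2800.

$2800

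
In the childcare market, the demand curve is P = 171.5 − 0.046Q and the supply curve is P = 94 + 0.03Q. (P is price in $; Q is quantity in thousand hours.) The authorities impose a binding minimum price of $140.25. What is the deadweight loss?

Competitive equilibrium: 171.5 − 0.046Q = 94 + 0.03Q → Q* = 1019.7368, P* = 124.5921.
At the floor P = 140.25, quantity demanded = (171.5 − 140.25)/0.046 = 679.3478.
Sellers' marginal cost at Q' = 679.3478: 94 + 0.03·679.3478 = 114.3804.
ΔQ = 1019.7368 − 679.3478 = 340.389; wedge = 140.25 − 114.3804 = 25.8696.
DWL = ½ × 340.389 × 25.8696 = $4402.86 thousand.

$4402.86 thousand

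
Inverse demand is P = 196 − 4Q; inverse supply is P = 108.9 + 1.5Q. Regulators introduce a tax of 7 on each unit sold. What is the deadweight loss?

Competitive equilibrium: 196 − 4Q = 108.9 + 1.5Q → Q* = 15.8364, P* = 132.6545.
With the tax, the buyer price exceeds the seller price by 7: (196 − 4Q) − (108.9 + 1.5Q) = 7 → Q' = 14.5636.
ΔQ = 15.8364 − 14.5636 = 1.2728; the wedge equals the tax, 7.
DWL = ½ × 1.2728 × 7 = 4.45.

4.45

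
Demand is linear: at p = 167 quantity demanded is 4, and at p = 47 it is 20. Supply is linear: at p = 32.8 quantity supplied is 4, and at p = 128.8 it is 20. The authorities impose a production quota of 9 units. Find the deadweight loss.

Demand slope = (47 − 167)/(20 − 4) = −7.5, so p = 197 − 7.5q.
Supply slope = (128.8 − 32.8)/(20 − 4) = 6, so p = 8.8 + 6q.
Competitive equilibrium: 197 − 7.5q = 8.8 + 6q → q* = 13.9407, p* = 92.4444.
At q = 9: demand price = 197 − 7.5·9 = 129.5; supply price = 8.8 + 6·9 = 62.8.
Δq = 13.9407 − 9 = 4.9407; wedge = 129.5 − 62.8 = 66.7.
DWL = ½ × 4.9407 × 66.7 = 164.77.

164.77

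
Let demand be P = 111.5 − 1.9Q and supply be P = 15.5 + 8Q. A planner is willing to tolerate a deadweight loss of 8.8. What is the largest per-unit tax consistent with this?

13.2

Competitive equilibrium: 111.5 − 1.9Q = 15.5 + 8Q → Q* = 9.697, P* = 93.0758.
A tax t gives ΔQ = t/9.9 and wedge t, so DWL = t²/19.8.
t²/19.8 = 8.8 → t² = 174.24 → t = 13.2.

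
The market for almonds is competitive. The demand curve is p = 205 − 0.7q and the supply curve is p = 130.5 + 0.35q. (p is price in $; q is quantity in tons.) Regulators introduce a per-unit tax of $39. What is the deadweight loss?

Competitive equilibrium: 205 − 0.7q = 130.5 + 0.35q → q* = 70.9524, p* = 155.3333.
With the tax, the buyer price exceeds the seller price by 39: (205 − 0.7q) − (130.5 + 0.35q) = 39 → q' = 33.8095.
Δq = 70.9524 − 33.8095 = 37.1429; the wedge equals the tax, 39.
Welfare loss = ½ × 37.1429 × 39 = $724.29.

$724.29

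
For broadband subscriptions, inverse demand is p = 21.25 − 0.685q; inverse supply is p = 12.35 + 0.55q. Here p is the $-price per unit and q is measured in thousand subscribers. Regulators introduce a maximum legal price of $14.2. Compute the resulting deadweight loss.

Competitive equilibrium: 21.25 − 0.685q = 12.35 + 0.55q → q* = 7.2065, p* = 16.3136.
At the ceiling p = 14.2, quantity supplied = (14.2 − 12.35)/0.55 = 3.3636.
Willingness to pay at q' = 3.3636: 21.25 − 0.685·3.3636 = 18.9459.
Δq = 7.2065 − 3.3636 = 3.8429; wedge = 18.9459 − 14.2 = 4.7459.
Welfare loss = ½ × 3.8429 × 4.7459 = $9.12 thousand.

$9.12 thousand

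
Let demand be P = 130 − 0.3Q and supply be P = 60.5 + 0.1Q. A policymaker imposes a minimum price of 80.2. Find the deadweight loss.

12.01

Competitive equilibrium: 130 − 0.3Q = 60.5 + 0.1Q → Q* = 173.75, P* = 77.875.
At the floor P = 80.2, quantity demanded = (130 − 80.2)/0.3 = 166.
Sellers' marginal cost at Q' = 166: 60.5 + 0.1·166 = 77.1.
ΔQ = 173.75 − 166 = 7.75; wedge = 80.2 − 77.1 = 3.1.
The triangle = ½ × 7.75 × 3.1 = 12.01.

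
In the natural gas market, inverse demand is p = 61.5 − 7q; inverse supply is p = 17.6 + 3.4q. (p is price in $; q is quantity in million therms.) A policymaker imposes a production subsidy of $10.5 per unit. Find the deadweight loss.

Competitive equilibrium: 61.5 − 7q = 17.6 + 3.4q → q* = 4.2212, p* = 31.9519.
The subsidy lowers effective supply by 10.5: p = 7.1 + 3.4q.
New quantity: 61.5 − 7q = 7.1 + 3.4q → q' = 5.2308.
Overproduction Δq = 5.2308 − 4.2212 = 1.0096; wedge = subsidy = 10.5.
Deadweight loss = ½ × 1.0096 × 10.5 = $5.30 million.

$5.30 million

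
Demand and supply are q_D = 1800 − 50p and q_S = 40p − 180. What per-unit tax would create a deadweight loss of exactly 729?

8.1

In inverse form: demand p = 36 − 0.02q, supply p = 4.5 + 0.025q.
Competitive equilibrium: 36 − 0.02q = 4.5 + 0.025q → q* = 700, p* = 22.
A tax t gives Δq = t/0.045 and wedge t, so DWL = t²/0.09.
t²/0.09 = 729 → t² = 65.61 → t = 8.1.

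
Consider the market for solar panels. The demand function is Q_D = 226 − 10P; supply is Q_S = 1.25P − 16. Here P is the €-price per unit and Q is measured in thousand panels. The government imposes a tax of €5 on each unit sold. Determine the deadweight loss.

In inverse form: demand P = 22.6 − 0.1Q, supply P = 12.8 + 0.8Q.
Competitive equilibrium: 22.6 − 0.1Q = 12.8 + 0.8Q → Q* = 10.8889, P* = 21.5111.
With the tax, the buyer price exceeds the seller price by 5: (22.6 − 0.1Q) − (12.8 + 0.8Q) = 5 → Q' = 5.3333.
ΔQ = 10.8889 − 5.3333 = 5.5556; the wedge equals the tax, 5.
Deadweight loss = ½ × 5.5556 × 5 = €13.89 thousand.

€13.89 thousand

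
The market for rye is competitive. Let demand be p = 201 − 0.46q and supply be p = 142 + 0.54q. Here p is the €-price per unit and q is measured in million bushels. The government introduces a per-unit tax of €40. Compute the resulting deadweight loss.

€800 million

Competitive equilibrium: 201 − 0.46q = 142 + 0.54q → q* = 59, p* = 173.86.
With the tax, the buyer price exceeds the seller price by 40: (201 − 0.46q) − (142 + 0.54q) = 40 → q' = 19.
Δq = 59 − 19 = 40; the wedge equals the tax, 40.
The triangle = ½ × 40 × 40 = €800 million.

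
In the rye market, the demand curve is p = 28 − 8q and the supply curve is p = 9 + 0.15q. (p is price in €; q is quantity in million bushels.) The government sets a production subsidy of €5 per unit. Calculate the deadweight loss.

€1.53 million

Competitive equilibrium: 28 − 8q = 9 + 0.15q → q* = 2.3313, p* = 9.3497.
The subsidy lowers effective supply by 5: p = 4 + 0.15q.
New quantity: 28 − 8q = 4 + 0.15q → q' = 2.9448.
Overproduction Δq = 2.9448 − 2.3313 = 0.6135; wedge = subsidy = 5.
Deadweight loss = ½ × 0.6135 × 5 = €1.53 million.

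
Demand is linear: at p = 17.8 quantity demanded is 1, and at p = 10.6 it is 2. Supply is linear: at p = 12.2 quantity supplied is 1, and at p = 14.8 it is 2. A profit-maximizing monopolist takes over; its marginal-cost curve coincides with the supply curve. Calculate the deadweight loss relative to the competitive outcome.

2.17

Demand slope = (10.6 − 17.8)/(2 − 1) = −7.2, so p = 25 − 7.2q.
Supply slope = (14.8 − 12.2)/(2 − 1) = 2.6, so p = 9.6 + 2.6q.
Competitive equilibrium: 25 − 7.2q = 9.6 + 2.6q → q* = 1.5714, p* = 13.6857.
Marginal revenue: MR = 25 − 14.4q. Set MR = MC: 25 − 14.4q = 9.6 + 2.6q → q_m = 0.9059.
Price p_m = 25 − 7.2·0.9059 = 18.4775; MC(q_m) = 9.6 + 2.6·0.9059 = 11.9553.
Competitive q* = 1.5714, so Δq = 0.6655; wedge = 18.4775 − 11.9553 = 6.5222.
The triangle = ½ × 0.6655 × 6.5222 = 2.17.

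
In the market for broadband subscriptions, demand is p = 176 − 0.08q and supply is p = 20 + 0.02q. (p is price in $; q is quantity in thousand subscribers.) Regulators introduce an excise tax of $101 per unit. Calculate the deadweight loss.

Competitive equilibrium: 176 − 0.08q = 20 + 0.02q → q* = 1560, p* = 51.2.
With the tax, the buyer price exceeds the seller price by 101: (176 − 0.08q) − (20 + 0.02q) = 101 → q' = 550.
Δq = 1560 − 550 = 1010; the wedge equals the tax, 101.
Deadweight loss = ½ × 1010 × 101 = $51005 thousand.

$51005 thousand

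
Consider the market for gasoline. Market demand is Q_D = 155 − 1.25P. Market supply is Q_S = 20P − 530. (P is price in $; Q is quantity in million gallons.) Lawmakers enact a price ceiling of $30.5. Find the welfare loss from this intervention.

$511.91 million

In inverse form: demand P = 124 − 0.8Q, supply P = 26.5 + 0.05Q.
Competitive equilibrium: 124 − 0.8Q = 26.5 + 0.05Q → Q* = 114.7059, P* = 32.2353.
At the ceiling P = 30.5, quantity supplied = (30.5 − 26.5)/0.05 = 80.
Willingness to pay at Q' = 80: 124 − 0.8·80 = 60.
ΔQ = 114.7059 − 80 = 34.7059; wedge = 60 − 30.5 = 29.5.
The triangle = ½ × 34.7059 × 29.5 = $511.91 million.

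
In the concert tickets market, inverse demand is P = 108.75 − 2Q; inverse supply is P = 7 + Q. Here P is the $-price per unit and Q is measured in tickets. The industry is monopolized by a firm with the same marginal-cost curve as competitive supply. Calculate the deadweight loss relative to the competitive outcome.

Competitive equilibrium: 108.75 − 2Q = 7 + Q → Q* = 33.9167, P* = 40.9167.
Marginal revenue: MR = 108.75 − 4Q. Set MR = MC: 108.75 − 4Q = 7 + Q → Q_m = 20.35.
Price P_m = 108.75 − 2·20.35 = 68.05; MC(Q_m) = 7 + 1·20.35 = 27.35.
Competitive Q* = 33.9167, so ΔQ = 13.5667; wedge = 68.05 − 27.35 = 40.7.
Deadweight loss = ½ × 13.5667 × 40.7 = $276.08.

$276.08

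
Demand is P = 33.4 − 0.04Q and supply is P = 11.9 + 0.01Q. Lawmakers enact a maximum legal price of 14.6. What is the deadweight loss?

Competitive equilibrium: 33.4 − 0.04Q = 11.9 + 0.01Q → Q* = 430, P* = 16.2.
At the ceiling P = 14.6, quantity supplied = (14.6 − 11.9)/0.01 = 270.
Willingness to pay at Q' = 270: 33.4 − 0.04·270 = 22.6.
ΔQ = 430 − 270 = 160; wedge = 22.6 − 14.6 = 8.
Deadweight loss = ½ × 160 × 8 = 640.

640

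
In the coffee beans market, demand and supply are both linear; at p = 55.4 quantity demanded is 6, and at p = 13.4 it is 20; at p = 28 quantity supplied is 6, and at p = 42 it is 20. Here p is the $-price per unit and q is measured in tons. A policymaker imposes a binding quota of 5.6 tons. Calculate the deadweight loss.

$105.125

Demand slope = (13.4 − 55.4)/(20 − 6) = −3, so p = 73.4 − 3q.
Supply slope = (42 − 28)/(20 − 6) = 1, so p = 22 + q.
Competitive equilibrium: 73.4 − 3q = 22 + q → q* = 12.85, p* = 34.85.
At q = 5.6: demand price = 73.4 − 3·5.6 = 56.6; supply price = 22 + 1·5.6 = 27.6.
Δq = 12.85 − 5.6 = 7.25; wedge = 56.6 − 27.6 = 29.
Welfare loss = ½ × 7.25 × 29 = $105.125.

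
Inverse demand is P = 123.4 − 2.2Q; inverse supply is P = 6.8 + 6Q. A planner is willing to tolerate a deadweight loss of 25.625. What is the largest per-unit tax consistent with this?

20.5

Competitive equilibrium: 123.4 − 2.2Q = 6.8 + 6Q → Q* = 14.2195, P* = 92.1171.
A tax t gives ΔQ = t/8.2 and wedge t, so DWL = t²/16.4.
t²/16.4 = 25.625 → t² = 420.25 → t = 20.5.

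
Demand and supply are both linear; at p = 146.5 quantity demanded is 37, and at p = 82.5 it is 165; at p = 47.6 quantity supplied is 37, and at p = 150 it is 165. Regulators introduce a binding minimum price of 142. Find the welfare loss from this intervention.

2924.55

Demand slope = (82.5 − 146.5)/(165 − 37) = −0.5, so p = 165 − 0.5q.
Supply slope = (150 − 47.6)/(165 − 37) = 0.8, so p = 18 + 0.8q.
Competitive equilibrium: 165 − 0.5q = 18 + 0.8q → q* = 113.0769, p* = 108.4615.
At the floor p = 142, quantity demanded = (165 − 142)/0.5 = 46.
Sellers' marginal cost at q' = 46: 18 + 0.8·46 = 54.8.
Δq = 113.0769 − 46 = 67.0769; wedge = 142 − 54.8 = 87.2.
The triangle = ½ × 67.0769 × 87.2 = 2924.55.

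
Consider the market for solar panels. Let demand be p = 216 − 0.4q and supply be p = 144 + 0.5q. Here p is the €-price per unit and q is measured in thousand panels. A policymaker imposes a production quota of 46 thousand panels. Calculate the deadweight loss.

Competitive equilibrium: 216 − 0.4q = 144 + 0.5q → q* = 80, p* = 184.
At q = 46: demand price = 216 − 0.4·46 = 197.6; supply price = 144 + 0.5·46 = 167.
Δq = 80 − 46 = 34; wedge = 197.6 − 167 = 30.6.
The triangle = ½ × 34 × 30.6 = €520.20 thousand.

€520.20 thousand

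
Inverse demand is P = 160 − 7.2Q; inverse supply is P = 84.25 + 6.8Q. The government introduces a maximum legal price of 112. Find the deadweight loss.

Competitive equilibrium: 160 − 7.2Q = 84.25 + 6.8Q → Q* = 5.4107, P* = 121.0429.
At the ceiling P = 112, quantity supplied = (112 − 84.25)/6.8 = 4.0809.
Willingness to pay at Q' = 4.0809: 160 − 7.2·4.0809 = 130.6175.
ΔQ = 5.4107 − 4.0809 = 1.3298; wedge = 130.6175 − 112 = 18.6175.
Welfare loss = ½ × 1.3298 × 18.6175 = 12.38.

12.38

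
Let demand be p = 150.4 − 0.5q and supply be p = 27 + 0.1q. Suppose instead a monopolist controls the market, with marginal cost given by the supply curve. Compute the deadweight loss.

2621.83

Competitive equilibrium: 150.4 − 0.5q = 27 + 0.1q → q* = 205.6667, p* = 47.5667.
Marginal revenue: MR = 150.4 − q. Set MR = MC: 150.4 − q = 27 + 0.1q → q_m = 112.1818.
Price p_m = 150.4 − 0.5·112.1818 = 94.3091; MC(q_m) = 27 + 0.1·112.1818 = 38.2182.
Competitive q* = 205.6667, so Δq = 93.4849; wedge = 94.3091 − 38.2182 = 56.0909.
Welfare loss = ½ × 93.4849 × 56.0909 = 2621.83.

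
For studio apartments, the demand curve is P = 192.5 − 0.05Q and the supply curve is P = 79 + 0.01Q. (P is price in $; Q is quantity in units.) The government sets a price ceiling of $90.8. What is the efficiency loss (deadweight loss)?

$15194.08

Competitive equilibrium: 192.5 − 0.05Q = 79 + 0.01Q → Q* = 1891.6667, P* = 97.9167.
At the ceiling P = 90.8, quantity supplied = (90.8 − 79)/0.01 = 1180.
Willingness to pay at Q' = 1180: 192.5 − 0.05·1180 = 133.5.
ΔQ = 1891.6667 − 1180 = 711.6667; wedge = 133.5 − 90.8 = 42.7.
DWL = ½ × 711.6667 × 42.7 = $15194.08.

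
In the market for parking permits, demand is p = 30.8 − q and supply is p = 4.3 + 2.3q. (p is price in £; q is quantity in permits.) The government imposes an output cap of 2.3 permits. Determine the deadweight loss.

£54.18

Competitive equilibrium: 30.8 − q = 4.3 + 2.3q → q* = 8.0303, p* = 22.7697.
At q = 2.3: demand price = 30.8 − 1·2.3 = 28.5; supply price = 4.3 + 2.3·2.3 = 9.59.
Δq = 8.0303 − 2.3 = 5.7303; wedge = 28.5 − 9.59 = 18.91.
The triangle = ½ × 5.7303 × 18.91 = £54.18.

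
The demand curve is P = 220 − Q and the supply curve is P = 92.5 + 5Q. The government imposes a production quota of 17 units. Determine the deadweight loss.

54.19

Competitive equilibrium: 220 − Q = 92.5 + 5Q → Q* = 21.25, P* = 198.75.
At Q = 17: demand price = 220 − 1·17 = 203; supply price = 92.5 + 5·17 = 177.5.
ΔQ = 21.25 − 17 = 4.25; wedge = 203 − 177.5 = 25.5.
DWL = ½ × 4.25 × 25.5 = 54.19.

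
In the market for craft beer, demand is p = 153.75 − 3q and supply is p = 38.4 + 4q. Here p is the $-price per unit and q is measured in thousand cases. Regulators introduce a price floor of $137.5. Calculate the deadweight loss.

$428.28 thousand

Competitive equilibrium: 153.75 − 3q = 38.4 + 4q → q* = 16.4786, p* = 104.3143.
At the floor p = 137.5, quantity demanded = (153.75 − 137.5)/3 = 5.4167.
Sellers' marginal cost at q' = 5.4167: 38.4 + 4·5.4167 = 60.0668.
Δq = 16.4786 − 5.4167 = 11.0619; wedge = 137.5 − 60.0668 = 77.4332.
DWL = ½ × 11.0619 × 77.4332 = $428.28 thousand.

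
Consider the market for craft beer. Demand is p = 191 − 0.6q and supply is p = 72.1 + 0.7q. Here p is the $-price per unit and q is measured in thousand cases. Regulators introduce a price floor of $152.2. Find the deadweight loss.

$466.68 thousand

Competitive equilibrium: 191 − 0.6q = 72.1 + 0.7q → q* = 91.4615, p* = 136.1231.
At the floor p = 152.2, quantity demanded = (191 − 152.2)/0.6 = 64.6667.
Sellers' marginal cost at q' = 64.6667: 72.1 + 0.7·64.6667 = 117.3667.
Δq = 91.4615 − 64.6667 = 26.7948; wedge = 152.2 − 117.3667 = 34.8333.
The triangle = ½ × 26.7948 × 34.8333 = $466.68 thousand.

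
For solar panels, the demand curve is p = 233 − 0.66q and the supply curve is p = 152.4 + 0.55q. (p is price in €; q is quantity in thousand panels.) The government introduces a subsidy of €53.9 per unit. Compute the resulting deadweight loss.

Competitive equilibrium: 233 − 0.66q = 152.4 + 0.55q → q* = 66.6116, p* = 189.0364.
The subsidy lowers effective supply by 53.9: p = 98.5 + 0.55q.
New quantity: 233 − 0.66q = 98.5 + 0.55q → q' = 111.157.
Overproduction Δq = 111.157 − 66.6116 = 44.5454; wedge = subsidy = 53.9.
DWL = ½ × 44.5454 × 53.9 = €1200.50 thousand.

€1200.50 thousand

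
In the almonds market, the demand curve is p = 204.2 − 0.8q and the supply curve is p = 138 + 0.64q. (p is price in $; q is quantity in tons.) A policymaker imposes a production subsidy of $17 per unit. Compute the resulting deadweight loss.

Competitive equilibrium: 204.2 − 0.8q = 138 + 0.64q → q* = 45.9722, p* = 167.4222.
The subsidy lowers effective supply by 17: p = 121 + 0.64q.
New quantity: 204.2 − 0.8q = 121 + 0.64q → q' = 57.7778.
Overproduction Δq = 57.7778 − 45.9722 = 11.8056; wedge = subsidy = 17.
Welfare loss = ½ × 11.8056 × 17 = $100.35.

$100.35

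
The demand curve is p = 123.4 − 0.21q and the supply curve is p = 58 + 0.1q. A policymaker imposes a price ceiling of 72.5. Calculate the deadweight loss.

Competitive equilibrium: 123.4 − 0.21q = 58 + 0.1q → q* = 210.9677, p* = 79.0968.
At the ceiling p = 72.5, quantity supplied = (72.5 − 58)/0.1 = 145.
Willingness to pay at q' = 145: 123.4 − 0.21·145 = 92.95.
Δq = 210.9677 − 145 = 65.9677; wedge = 92.95 − 72.5 = 20.45.
Deadweight loss = ½ × 65.9677 × 20.45 = 674.52.

674.52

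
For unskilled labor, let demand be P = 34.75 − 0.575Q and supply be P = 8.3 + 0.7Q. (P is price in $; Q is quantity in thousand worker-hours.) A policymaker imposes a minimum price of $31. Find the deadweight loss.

Competitive equilibrium: 34.75 − 0.575Q = 8.3 + 0.7Q → Q* = 20.7451, P* = 22.8216.
At the floor P = 31, quantity demanded = (34.75 − 31)/0.575 = 6.5217.
Sellers' marginal cost at Q' = 6.5217: 8.3 + 0.7·6.5217 = 12.8652.
ΔQ = 20.7451 − 6.5217 = 14.2234; wedge = 31 − 12.8652 = 18.1348.
Welfare loss = ½ × 14.2234 × 18.1348 = $128.97 thousand.

$128.97 thousand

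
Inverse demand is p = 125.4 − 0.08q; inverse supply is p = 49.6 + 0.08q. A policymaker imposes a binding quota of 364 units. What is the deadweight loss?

963.605

Competitive equilibrium: 125.4 − 0.08q = 49.6 + 0.08q → q* = 473.75, p* = 87.5.
At q = 364: demand price = 125.4 − 0.08·364 = 96.28; supply price = 49.6 + 0.08·364 = 78.72.
Δq = 473.75 − 364 = 109.75; wedge = 96.28 − 78.72 = 17.56.
Deadweight loss = ½ × 109.75 × 17.56 = 963.605.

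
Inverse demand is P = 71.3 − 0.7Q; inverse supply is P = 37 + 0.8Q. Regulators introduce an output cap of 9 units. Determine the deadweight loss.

Competitive equilibrium: 71.3 − 0.7Q = 37 + 0.8Q → Q* = 22.8667, P* = 55.2933.
At Q = 9: demand price = 71.3 − 0.7·9 = 65; supply price = 37 + 0.8·9 = 44.2.
ΔQ = 22.8667 − 9 = 13.8667; wedge = 65 − 44.2 = 20.8.
Deadweight loss = ½ × 13.8667 × 20.8 = 144.21.

144.21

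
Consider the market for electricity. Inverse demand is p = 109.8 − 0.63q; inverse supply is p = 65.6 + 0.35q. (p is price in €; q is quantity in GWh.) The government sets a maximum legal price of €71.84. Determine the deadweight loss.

Competitive equilibrium: 109.8 − 0.63q = 65.6 + 0.35q → q* = 45.102, p* = 81.3857.
At the ceiling p = 71.84, quantity supplied = (71.84 − 65.6)/0.35 = 17.8286.
Willingness to pay at q' = 17.8286: 109.8 − 0.63·17.8286 = 98.568.
Δq = 45.102 − 17.8286 = 27.2734; wedge = 98.568 − 71.84 = 26.728.
The triangle = ½ × 27.2734 × 26.728 = €364.48.

€364.48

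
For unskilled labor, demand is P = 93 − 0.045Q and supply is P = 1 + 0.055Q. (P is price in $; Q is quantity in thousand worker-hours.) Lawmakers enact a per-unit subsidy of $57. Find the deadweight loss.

Competitive equilibrium: 93 − 0.045Q = 1 + 0.055Q → Q* = 920, P* = 51.6.
The subsidy lowers effective supply by 57: P = 0.055Q − 56.
New quantity: 93 − 0.045Q = 0.055Q − 56 → Q' = 1490.
Overproduction ΔQ = 1490 − 920 = 570; wedge = subsidy = 57.
Deadweight loss = ½ × 570 × 57 = $16245 thousand.

$16245 thousand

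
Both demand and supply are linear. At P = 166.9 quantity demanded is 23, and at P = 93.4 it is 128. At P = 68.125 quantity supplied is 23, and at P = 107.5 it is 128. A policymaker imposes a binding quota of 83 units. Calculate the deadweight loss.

Demand slope = (93.4 − 166.9)/(128 − 23) = −0.7, so P = 183 − 0.7Q.
Supply slope = (107.5 − 68.125)/(128 − 23) = 0.375, so P = 59.5 + 0.375Q.
Competitive equilibrium: 183 − 0.7Q = 59.5 + 0.375Q → Q* = 114.8837, P* = 102.5814.
At Q = 83: demand price = 183 − 0.7·83 = 124.9; supply price = 59.5 + 0.375·83 = 90.625.
ΔQ = 114.8837 − 83 = 31.8837; wedge = 124.9 − 90.625 = 34.275.
Welfare loss = ½ × 31.8837 × 34.275 = 546.41.

546.41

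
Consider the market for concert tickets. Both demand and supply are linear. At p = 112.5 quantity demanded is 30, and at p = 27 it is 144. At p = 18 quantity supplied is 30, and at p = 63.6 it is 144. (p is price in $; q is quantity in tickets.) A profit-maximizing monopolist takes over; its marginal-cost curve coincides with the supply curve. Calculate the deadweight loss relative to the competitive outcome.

$1127.37

Demand slope = (27 − 112.5)/(144 − 30) = −0.75, so p = 135 − 0.75q.
Supply slope = (63.6 − 18)/(144 − 30) = 0.4, so p = 6 + 0.4q.
Competitive equilibrium: 135 − 0.75q = 6 + 0.4q → q* = 112.1739, p* = 50.8696.
Marginal revenue: MR = 135 − 1.5q. Set MR = MC: 135 − 1.5q = 6 + 0.4q → q_m = 67.8947.
Price p_m = 135 − 0.75·67.8947 = 84.079; MC(q_m) = 6 + 0.4·67.8947 = 33.1579.
Competitive q* = 112.1739, so Δq = 44.2792; wedge = 84.079 − 33.1579 = 50.9211.
Welfare loss = ½ × 44.2792 × 50.9211 = $1127.37.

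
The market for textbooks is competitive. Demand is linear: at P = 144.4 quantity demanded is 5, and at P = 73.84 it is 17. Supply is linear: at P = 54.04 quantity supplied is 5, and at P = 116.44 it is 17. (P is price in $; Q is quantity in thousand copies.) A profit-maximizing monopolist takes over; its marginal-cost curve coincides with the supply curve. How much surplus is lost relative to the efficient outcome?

$115.24 thousand

Demand slope = (73.84 − 144.4)/(17 − 5) = −5.88, so P = 173.8 − 5.88Q.
Supply slope = (116.44 − 54.04)/(17 − 5) = 5.2, so P = 28.04 + 5.2Q.
Competitive equilibrium: 173.8 − 5.88Q = 28.04 + 5.2Q → Q* = 13.1552, P* = 96.4472.
Marginal revenue: MR = 173.8 − 11.76Q. Set MR = MC: 173.8 − 11.76Q = 28.04 + 5.2Q → Q_m = 8.5943.
Price P_m = 173.8 − 5.88·8.5943 = 123.2655; MC(Q_m) = 28.04 + 5.2·8.5943 = 72.7304.
Competitive Q* = 13.1552, so ΔQ = 4.5609; wedge = 123.2655 − 72.7304 = 50.5351.
Welfare loss = ½ × 4.5609 × 50.5351 = $115.24 thousand.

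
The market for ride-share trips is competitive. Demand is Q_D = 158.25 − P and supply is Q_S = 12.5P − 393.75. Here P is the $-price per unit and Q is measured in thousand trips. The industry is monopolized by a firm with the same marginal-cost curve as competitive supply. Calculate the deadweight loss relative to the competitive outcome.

$1719.16 thousand

In inverse form: demand P = 158.25 − Q, supply P = 31.5 + 0.08Q.
Competitive equilibrium: 158.25 − Q = 31.5 + 0.08Q → Q* = 117.3611, P* = 40.8889.
Marginal revenue: MR = 158.25 − 2Q. Set MR = MC: 158.25 − 2Q = 31.5 + 0.08Q → Q_m = 60.9375.
Price P_m = 158.25 − 1·60.9375 = 97.3125; MC(Q_m) = 31.5 + 0.08·60.9375 = 36.375.
Competitive Q* = 117.3611, so ΔQ = 56.4236; wedge = 97.3125 − 36.375 = 60.9375.
Deadweight loss = ½ × 56.4236 × 60.9375 = $1719.16 thousand.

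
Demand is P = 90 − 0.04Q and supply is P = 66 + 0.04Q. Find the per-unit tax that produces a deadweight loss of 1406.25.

Competitive equilibrium: 90 − 0.04Q = 66 + 0.04Q → Q* = 300, P* = 78.
A tax t gives ΔQ = t/0.08 and wedge t, so DWL = t²/0.16.
t²/0.16 = 1406.25 → t² = 225 → t = 15.

15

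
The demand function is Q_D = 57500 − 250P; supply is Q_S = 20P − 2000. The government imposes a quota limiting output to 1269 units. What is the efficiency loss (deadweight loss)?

34991.23

In inverse form: demand P = 230 − 0.004Q, supply P = 100 + 0.05Q.
Competitive equilibrium: 230 − 0.004Q = 100 + 0.05Q → Q* = 2407.4074, P* = 220.3704.
At Q = 1269: demand price = 230 − 0.004·1269 = 224.924; supply price = 100 + 0.05·1269 = 163.45.
ΔQ = 2407.4074 − 1269 = 1138.4074; wedge = 224.924 − 163.45 = 61.474.
Welfare loss = ½ × 1138.4074 × 61.474 = 34991.23.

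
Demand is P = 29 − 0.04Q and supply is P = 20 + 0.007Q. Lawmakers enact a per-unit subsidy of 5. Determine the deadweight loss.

Competitive equilibrium: 29 − 0.04Q = 20 + 0.007Q → Q* = 191.4894, P* = 21.3404.
The subsidy lowers effective supply by 5: P = 15 + 0.007Q.
New quantity: 29 − 0.04Q = 15 + 0.007Q → Q' = 297.8723.
Overproduction ΔQ = 297.8723 − 191.4894 = 106.3829; wedge = subsidy = 5.
The triangle = ½ × 106.3829 × 5 = 265.96.

265.96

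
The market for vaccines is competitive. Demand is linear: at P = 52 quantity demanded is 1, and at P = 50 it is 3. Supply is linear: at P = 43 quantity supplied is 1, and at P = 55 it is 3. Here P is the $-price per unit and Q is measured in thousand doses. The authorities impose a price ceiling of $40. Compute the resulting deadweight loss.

$11.16 thousand

Demand slope = (50 − 52)/(3 − 1) = −1, so P = 53 − Q.
Supply slope = (55 − 43)/(3 − 1) = 6, so P = 37 + 6Q.
Competitive equilibrium: 53 − Q = 37 + 6Q → Q* = 2.2857, P* = 50.7143.
At the ceiling P = 40, quantity supplied = (40 − 37)/6 = 0.5.
Willingness to pay at Q' = 0.5: 53 − 1·0.5 = 52.5.
ΔQ = 2.2857 − 0.5 = 1.7857; wedge = 52.5 − 40 = 12.5.
The triangle = ½ × 1.7857 × 12.5 = $11.16 thousand.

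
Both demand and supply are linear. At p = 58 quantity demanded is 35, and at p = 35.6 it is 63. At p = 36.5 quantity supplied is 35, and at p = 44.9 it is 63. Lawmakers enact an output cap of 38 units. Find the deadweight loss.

Demand slope = (35.6 − 58)/(63 − 35) = −0.8, so p = 86 − 0.8q.
Supply slope = (44.9 − 36.5)/(63 − 35) = 0.3, so p = 26 + 0.3q.
Competitive equilibrium: 86 − 0.8q = 26 + 0.3q → q* = 54.5455, p* = 42.3636.
At q = 38: demand price = 86 − 0.8·38 = 55.6; supply price = 26 + 0.3·38 = 37.4.
Δq = 54.5455 − 38 = 16.5455; wedge = 55.6 − 37.4 = 18.2.
Welfare loss = ½ × 16.5455 × 18.2 = 150.56.

150.56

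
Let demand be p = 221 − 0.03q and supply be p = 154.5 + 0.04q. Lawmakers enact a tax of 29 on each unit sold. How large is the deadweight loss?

6007.14

Competitive equilibrium: 221 − 0.03q = 154.5 + 0.04q → q* = 950, p* = 192.5.
With the tax, the buyer price exceeds the seller price by 29: (221 − 0.03q) − (154.5 + 0.04q) = 29 → q' = 535.7143.
Δq = 950 − 535.7143 = 414.2857; the wedge equals the tax, 29.
Deadweight loss = ½ × 414.2857 × 29 = 6007.14.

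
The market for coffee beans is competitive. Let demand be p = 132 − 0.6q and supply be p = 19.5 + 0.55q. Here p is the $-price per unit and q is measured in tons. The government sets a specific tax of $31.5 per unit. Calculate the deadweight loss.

$431.41

Competitive equilibrium: 132 − 0.6q = 19.5 + 0.55q → q* = 97.8261, p* = 73.3043.
With the tax, the buyer price exceeds the seller price by 31.5: (132 − 0.6q) − (19.5 + 0.55q) = 31.5 → q' = 70.4348.
Δq = 97.8261 − 70.4348 = 27.3913; the wedge equals the tax, 31.5.
The triangle = ½ × 27.3913 × 31.5 = $431.41.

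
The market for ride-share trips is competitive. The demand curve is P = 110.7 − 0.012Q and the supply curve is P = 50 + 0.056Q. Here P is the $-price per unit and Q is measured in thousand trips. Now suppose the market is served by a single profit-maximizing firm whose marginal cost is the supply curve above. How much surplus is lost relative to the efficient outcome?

Competitive equilibrium: 110.7 − 0.012Q = 50 + 0.056Q → Q* = 892.6471, P* = 99.9882.
Marginal revenue: MR = 110.7 − 0.024Q. Set MR = MC: 110.7 − 0.024Q = 50 + 0.056Q → Q_m = 758.75.
Price P_m = 110.7 − 0.012·758.75 = 101.595; MC(Q_m) = 50 + 0.056·758.75 = 92.49.
Competitive Q* = 892.6471, so ΔQ = 133.8971; wedge = 101.595 − 92.49 = 9.105.
Deadweight loss = ½ × 133.8971 × 9.105 = $609.57 thousand.

$609.57 thousand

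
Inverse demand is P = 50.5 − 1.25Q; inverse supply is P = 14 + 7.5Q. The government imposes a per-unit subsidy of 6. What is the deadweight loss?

Competitive equilibrium: 50.5 − 1.25Q = 14 + 7.5Q → Q* = 4.1714, P* = 45.2857.
The subsidy lowers effective supply by 6: P = 8 + 7.5Q.
New quantity: 50.5 − 1.25Q = 8 + 7.5Q → Q' = 4.8571.
Overproduction ΔQ = 4.8571 − 4.1714 = 0.6857; wedge = subsidy = 6.
The triangle = ½ × 0.6857 × 6 = 2.06.

2.06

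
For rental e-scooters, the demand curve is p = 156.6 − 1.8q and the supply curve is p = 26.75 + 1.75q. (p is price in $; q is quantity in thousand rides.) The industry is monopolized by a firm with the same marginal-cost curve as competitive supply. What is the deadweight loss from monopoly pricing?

Competitive equilibrium: 156.6 − 1.8q = 26.75 + 1.75q → q* = 36.5775, p* = 90.7606.
Marginal revenue: MR = 156.6 − 3.6q. Set MR = MC: 156.6 − 3.6q = 26.75 + 1.75q → q_m = 24.271.
Price p_m = 156.6 − 1.8·24.271 = 112.9122; MC(q_m) = 26.75 + 1.75·24.271 = 69.2243.
Competitive q* = 36.5775, so Δq = 12.3065; wedge = 112.9122 − 69.2243 = 43.6879.
The triangle = ½ × 12.3065 × 43.6879 = $268.82 thousand.

$268.82 thousand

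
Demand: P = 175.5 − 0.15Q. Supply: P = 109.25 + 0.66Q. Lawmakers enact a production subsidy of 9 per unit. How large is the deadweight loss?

50

Competitive equilibrium: 175.5 − 0.15Q = 109.25 + 0.66Q → Q* = 81.7901, P* = 163.2315.
The subsidy lowers effective supply by 9: P = 100.25 + 0.66Q.
New quantity: 175.5 − 0.15Q = 100.25 + 0.66Q → Q' = 92.9012.
Overproduction ΔQ = 92.9012 − 81.7901 = 11.1111; wedge = subsidy = 9.
The triangle = ½ × 11.1111 × 9 = 50.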